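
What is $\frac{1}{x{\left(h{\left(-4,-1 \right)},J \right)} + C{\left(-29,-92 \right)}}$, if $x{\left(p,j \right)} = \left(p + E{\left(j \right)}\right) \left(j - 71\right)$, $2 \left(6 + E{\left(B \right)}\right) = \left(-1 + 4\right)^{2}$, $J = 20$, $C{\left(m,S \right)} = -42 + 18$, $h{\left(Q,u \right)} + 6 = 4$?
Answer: $\frac{2}{309} \approx 0.0064725$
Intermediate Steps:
$h{\left(Q,u \right)} = -2$ ($h{\left(Q,u \right)} = -6 + 4 = -2$)
$C{\left(m,S \right)} = -24$
$E{\left(B \right)} = - \frac{3}{2}$ ($E{\left(B \right)} = -6 + \frac{\left(-1 + 4\right)^{2}}{2} = -6 + \frac{3^{2}}{2} = -6 + \frac{1}{2} \cdot 9 = -6 + \frac{9}{2} = - \frac{3}{2}$)
$x{\left(p,j \right)} = \left(-71 + j\right) \left(- \frac{3}{2} + p\right)$ ($x{\left(p,j \right)} = \left(p - \frac{3}{2}\right) \left(j - 71\right) = \left(- \frac{3}{2} + p\right) \left(-71 + j\right) = \left(-71 + j\right) \left(- \frac{3}{2} + p\right)$)
$\frac{1}{x{\left(h{\left(-4,-1 \right)},J \right)} + C{\left(-29,-92 \right)}} = \frac{1}{\left(\frac{213}{2} - -142 - 30 + 20 \left(-2\right)\right) - 24} = \frac{1}{\left(\frac{213}{2} + 142 - 30 - 40\right) - 24} = \frac{1}{\frac{357}{2} - 24} = \frac{1}{\frac{309}{2}} = \frac{2}{309}$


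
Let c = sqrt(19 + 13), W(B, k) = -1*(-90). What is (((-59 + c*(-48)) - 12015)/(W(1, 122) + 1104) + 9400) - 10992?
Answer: -956461/597 - 32*sqrt(2)/199 ≈ -1602.3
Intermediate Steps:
W(B, k) = 90
c = 4*sqrt(2) (c = sqrt(32) = 4*sqrt(2) ≈ 5.6569)
(((-59 + c*(-48)) - 12015)/(W(1, 122) + 1104) + 9400) - 10992 = (((-59 + (4*sqrt(2))*(-48)) - 12015)/(90 + 1104) + 9400) - 10992 = (((-59 - 192*sqrt(2)) - 12015)/1194 + 9400) - 10992 = ((-12074 - 192*sqrt(2))*(1/1194) + 9400) - 10992 = ((-6037/597 - 32*sqrt(2)/199) + 9400) - 10992 = (5605763/597 - 32*sqrt(2)/199) - 10992 = -956461/597 - 32*sqrt(2)/199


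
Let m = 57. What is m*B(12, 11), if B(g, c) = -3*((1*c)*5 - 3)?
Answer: -8892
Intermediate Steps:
B(g, c) = 9 - 15*c (B(g, c) = -3*(c*5 - 3) = -3*(5*c - 3) = -3*(-3 + 5*c) = 9 - 15*c)
m*B(12, 11) = 57*(9 - 15*11) = 57*(9 - 165) = 57*(-156) = -8892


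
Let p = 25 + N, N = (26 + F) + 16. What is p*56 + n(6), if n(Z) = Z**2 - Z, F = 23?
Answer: 5070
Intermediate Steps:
N = 65 (N = (26 + 23) + 16 = 49 + 16 = 65)
p = 90 (p = 25 + 65 = 90)
p*56 + n(6) = 90*56 + 6*(-1 + 6) = 5040 + 6*5 = 5040 + 30 = 5070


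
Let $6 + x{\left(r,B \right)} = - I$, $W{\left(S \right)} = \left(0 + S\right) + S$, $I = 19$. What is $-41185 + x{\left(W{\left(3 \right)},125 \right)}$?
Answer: $-41210$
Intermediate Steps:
$W{\left(S \right)} = 2 S$ ($W{\left(S \right)} = S + S = 2 S$)
$x{\left(r,B \right)} = -25$ ($x{\left(r,B \right)} = -6 - 19 = -25$)
$-41185 + x{\left(W{\left(3 \right)},125 \right)} = -41185 - 25 = -41210$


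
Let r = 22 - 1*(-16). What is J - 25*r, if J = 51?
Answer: -899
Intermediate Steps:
r = 38 (r = 22 + 16 = 38)
J - 25*r = 51 - 25*38 = 51 - 950 = -899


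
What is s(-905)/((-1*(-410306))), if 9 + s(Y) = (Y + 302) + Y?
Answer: -1517/410306 ≈ -0.0036972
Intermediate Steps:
s(Y) = 293 + 2*Y (s(Y) = -9 + ((Y + 302) + Y) = -9 + ((302 + Y) + Y) = -9 + (302 + 2*Y) = 293 + 2*Y)
s(-905)/((-1*(-410306))) = (293 + 2*(-905))/((-1*(-410306))) = (293 - 1810)/410306 = -1517*1/410306 = -1517/410306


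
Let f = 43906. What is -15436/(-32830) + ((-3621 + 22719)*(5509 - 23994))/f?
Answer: -2897295811721/360358495 ≈ -8040.0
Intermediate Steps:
-15436/(-32830) + ((-3621 + 22719)*(5509 - 23994))/f = -15436/(-32830) + ((-3621 + 22719)*(5509 - 23994))/43906 = -15436*(-1/32830) + (19098*(-18485))*(1/43906) = 7718/16415 - 353026530*1/43906 = 7718/16415 - 176513265/21953 = -2897295811721/360358495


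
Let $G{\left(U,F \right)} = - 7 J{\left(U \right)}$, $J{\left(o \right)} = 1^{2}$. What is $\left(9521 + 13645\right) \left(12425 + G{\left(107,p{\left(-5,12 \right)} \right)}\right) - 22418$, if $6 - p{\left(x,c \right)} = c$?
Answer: $287652970$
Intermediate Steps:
$J{\left(o \right)} = 1$
$p{\left(x,c \right)} = 6 - c$
$G{\left(U,F \right)} = -7$ ($G{\left(U,F \right)} = \left(-7\right) 1 = -7$)
$\left(9521 + 13645\right) \left(12425 + G{\left(107,p{\left(-5,12 \right)} \right)}\right) - 22418 = \left(9521 + 13645\right) \left(12425 - 7\right) - 22418 = 23166 \cdot 12418 - 22418 = 287675388 - 22418 = 287652970$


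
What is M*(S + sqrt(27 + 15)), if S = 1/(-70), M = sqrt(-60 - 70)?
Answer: I*(-sqrt(130) + 140*sqrt(1365))/70 ≈ 73.729*I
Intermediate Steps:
M = I*sqrt(130) (M = sqrt(-130) = I*sqrt(130) ≈ 11.402*I)
S = -1/70 ≈ -0.014286
M*(S + sqrt(27 + 15)) = (I*sqrt(130))*(-1/70 + sqrt(27 + 15)) = (I*sqrt(130))*(-1/70 + sqrt(42)) = I*sqrt(130)*(-1/70 + sqrt(42))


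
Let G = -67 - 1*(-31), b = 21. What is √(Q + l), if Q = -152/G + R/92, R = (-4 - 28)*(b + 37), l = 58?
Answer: 16*√782/69 ≈ 6.4845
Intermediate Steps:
R = -1856 (R = (-4 - 28)*(21 + 37) = -32*58 = -1856)
G = -36 (G = -67 + 31 = -36)
Q = -3302/207 (Q = -152/(-36) - 1856/92 = -152*(-1/36) - 1856*1/92 = 38/9 - 464/23 = -3302/207 ≈ -15.952)
√(Q + l) = √(-3302/207 + 58) = √(8704/207) = 16*√782/69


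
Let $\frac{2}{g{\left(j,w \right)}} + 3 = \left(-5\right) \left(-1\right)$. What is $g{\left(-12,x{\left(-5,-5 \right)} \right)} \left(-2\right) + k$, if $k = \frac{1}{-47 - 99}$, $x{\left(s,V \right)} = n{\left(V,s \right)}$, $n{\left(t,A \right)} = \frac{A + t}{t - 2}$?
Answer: $- \frac{293}{146} \approx -2.0069$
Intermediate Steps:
$n{\left(t,A \right)} = \frac{A + t}{-2 + t}$
$x{\left(s,V \right)} = \frac{V + s}{-2 + V}$ ($x{\left(s,V \right)} = \frac{s + V}{-2 + V} = \frac{V + s}{-2 + V}$)
$g{\left(j,w \right)} = 1$ ($g{\left(j,w \right)} = \frac{2}{-3 - -5} = \frac{2}{-3 + 5} = \frac{2}{2} = 2 \cdot \frac{1}{2} = 1$)
$k = - \frac{1}{146}$ ($k = \frac{1}{-146} = - \frac{1}{146} \approx -0.0068493$)
$g{\left(-12,x{\left(-5,-5 \right)} \right)} \left(-2\right) + k = 1 \left(-2\right) - \frac{1}{146} = -2 - \frac{1}{146} = - \frac{293}{146}$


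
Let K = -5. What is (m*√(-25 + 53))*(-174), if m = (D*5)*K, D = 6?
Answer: 52200*√7 ≈ 1.3811e+5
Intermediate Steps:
m = -150 (m = (6*5)*(-5) = 30*(-5) = -150)
(m*√(-25 + 53))*(-174) = -150*√(-25 + 53)*(-174) = -300*√7*(-174) = 52200*√7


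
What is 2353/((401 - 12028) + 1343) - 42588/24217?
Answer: -494957593/249047628 ≈ -1.9874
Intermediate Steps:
2353/((401 - 12028) + 1343) - 42588/24217 = 2353/(-11627 + 1343) - 42588*1/24217 = 2353/(-10284) - 42588/24217 = 2353*(-1/10284) - 42588/24217 = -2353/10284 - 42588/24217 = -494957593/249047628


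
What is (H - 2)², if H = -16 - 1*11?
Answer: 841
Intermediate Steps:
H = -27 (H = -16 - 11 = -27)
(H - 2)² = (-27 - 2)² = (-29)² = 841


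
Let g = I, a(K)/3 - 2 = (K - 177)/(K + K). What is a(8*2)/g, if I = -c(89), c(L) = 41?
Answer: 291/1312 ≈ 0.22180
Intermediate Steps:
a(K) = 6 + 3*(-177 + K)/(2*K) (a(K) = 6 + 3*((K - 177)/(K + K)) = 6 + 3*((-177 + K)/((2*K))) = 6 + 3*((-177 + K)*(1/(2*K))) = 6 + 3*((-177 + K)/(2*K)) = 6 + 3*(-177 + K)/(2*K))
I = -41 (I = -1*41 = -41)
g = -41
a(8*2)/g = (3*(-177 + 5*(8*2))/(2*((8*2))))/(-41) = ((3/2)*(-177 + 5*16)/16)*(-1/41) = ((3/2)*(1/16)*(-177 + 80))*(-1/41) = ((3/2)*(1/16)*(-97))*(-1/41) = -291/32*(-1/41) = 291/1312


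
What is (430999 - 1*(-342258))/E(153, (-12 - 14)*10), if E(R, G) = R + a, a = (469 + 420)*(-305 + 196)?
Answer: -773257/96748 ≈ -7.9925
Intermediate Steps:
a = -96901 (a = 889*(-109) = -96901)
E(R, G) = -96901 + R (E(R, G) = R - 96901 = -96901 + R)
(430999 - 1*(-342258))/E(153, (-12 - 14)*10) = (430999 - 1*(-342258))/(-96901 + 153) = (430999 + 342258)/(-96748) = 773257*(-1/96748) = -773257/96748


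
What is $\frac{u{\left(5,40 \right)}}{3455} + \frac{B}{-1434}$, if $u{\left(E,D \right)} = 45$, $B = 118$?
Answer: $- \frac{34316}{495447} \approx -0.069263$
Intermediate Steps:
$\frac{u{\left(5,40 \right)}}{3455} + \frac{B}{-1434} = \frac{45}{3455} + \frac{118}{-1434} = 45 \cdot \frac{1}{3455} + 118 \left(- \frac{1}{1434}\right) = \frac{9}{691} - \frac{59}{717} = - \frac{34316}{495447}$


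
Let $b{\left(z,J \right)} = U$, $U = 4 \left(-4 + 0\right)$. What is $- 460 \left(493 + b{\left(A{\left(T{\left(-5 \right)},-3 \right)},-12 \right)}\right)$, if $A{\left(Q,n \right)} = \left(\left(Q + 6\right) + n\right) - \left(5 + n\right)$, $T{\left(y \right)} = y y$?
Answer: $-219420$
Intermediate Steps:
$T{\left(y \right)} = y^{2}$
$U = -16$ ($U = 4 \left(-4\right) = -16$)
$A{\left(Q,n \right)} = 1 + Q$ ($A{\left(Q,n \right)} = \left(\left(6 + Q\right) + n\right) - \left(5 + n\right) = \left(6 + Q + n\right) - \left(5 + n\right) = 1 + Q$)
$b{\left(z,J \right)} = -16$
$- 460 \left(493 + b{\left(A{\left(T{\left(-5 \right)},-3 \right)},-12 \right)}\right) = - 460 \left(493 - 16\right) = \left(-460\right) 477 = -219420$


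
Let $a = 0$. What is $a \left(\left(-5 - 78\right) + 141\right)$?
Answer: $0$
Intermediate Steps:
$a \left(\left(-5 - 78\right) + 141\right) = 0 \left(\left(-5 - 78\right) + 141\right) = 0 \left(-83 + 141\right) = 0 \cdot 58 = 0$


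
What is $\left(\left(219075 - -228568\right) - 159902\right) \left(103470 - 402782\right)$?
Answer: $-86124334192$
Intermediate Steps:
$\left(\left(219075 - -228568\right) - 159902\right) \left(103470 - 402782\right) = \left(\left(219075 + 228568\right) - 159902\right) \left(-299312\right) = \left(447643 - 159902\right) \left(-299312\right) = 287741 \left(-299312\right) = -86124334192$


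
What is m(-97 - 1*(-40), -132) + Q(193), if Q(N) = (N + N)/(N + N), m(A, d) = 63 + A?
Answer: 7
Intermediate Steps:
Q(N) = 1 (Q(N) = (2*N)/((2*N)) = (2*N)*(1/(2*N)) = 1)
m(-97 - 1*(-40), -132) + Q(193) = (63 + (-97 - 1*(-40))) + 1 = (63 + (-97 + 40)) + 1 = (63 - 57) + 1 = 6 + 1 = 7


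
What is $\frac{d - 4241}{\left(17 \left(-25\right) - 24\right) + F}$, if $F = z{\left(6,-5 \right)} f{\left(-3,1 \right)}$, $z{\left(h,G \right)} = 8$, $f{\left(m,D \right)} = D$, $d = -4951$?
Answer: $\frac{3064}{147} \approx 20.844$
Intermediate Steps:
$F = 8$ ($F = 8 \cdot 1 = 8$)
$\frac{d - 4241}{\left(17 \left(-25\right) - 24\right) + F} = \frac{-4951 - 4241}{\left(17 \left(-25\right) - 24\right) + 8} = - \frac{9192}{\left(-425 - 24\right) + 8} = - \frac{9192}{-449 + 8} = - \frac{9192}{-441} = \left(-9192\right) \left(- \frac{1}{441}\right) = \frac{3064}{147}$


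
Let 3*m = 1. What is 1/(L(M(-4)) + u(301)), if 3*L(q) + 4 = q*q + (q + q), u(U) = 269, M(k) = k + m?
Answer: 27/7282 ≈ 0.0037078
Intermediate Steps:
m = ⅓ (m = (⅓)*1 = ⅓ ≈ 0.33333)
M(k) = ⅓ + k (M(k) = k + ⅓ = ⅓ + k)
L(q) = -4/3 + q²/3 + 2*q/3 (L(q) = -4/3 + (q*q + (q + q))/3 = -4/3 + (q² + 2*q)/3 = -4/3 + (q²/3 + 2*q/3) = -4/3 + q²/3 + 2*q/3)
1/(L(M(-4)) + u(301)) = 1/((-4/3 + (⅓ - 4)²/3 + 2*(⅓ - 4)/3) + 269) = 1/((-4/3 + (-11/3)²/3 + (⅔)*(-11/3)) + 269) = 1/((-4/3 + (⅓)*(121/9) - 22/9) + 269) = 1/((-4/3 + 121/27 - 22/9) + 269) = 1/(19/27 + 269) = 1/(7282/27) = 27/7282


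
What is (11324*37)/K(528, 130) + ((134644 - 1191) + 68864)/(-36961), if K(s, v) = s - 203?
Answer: 15420462443/12012325 ≈ 1283.7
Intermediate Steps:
K(s, v) = -203 + s
(11324*37)/K(528, 130) + ((134644 - 1191) + 68864)/(-36961) = (11324*37)/(-203 + 528) + ((134644 - 1191) + 68864)/(-36961) = 418988/325 + (133453 + 68864)*(-1/36961) = 418988*(1/325) + 202317*(-1/36961) = 418988/325 - 202317/36961 = 15420462443/12012325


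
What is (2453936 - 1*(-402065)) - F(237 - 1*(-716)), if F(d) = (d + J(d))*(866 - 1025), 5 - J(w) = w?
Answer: 2856796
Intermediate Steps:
J(w) = 5 - w
F(d) = -795 (F(d) = (d + (5 - d))*(866 - 1025) = 5*(-159) = -795)
(2453936 - 1*(-402065)) - F(237 - 1*(-716)) = (2453936 - 1*(-402065)) - 1*(-795) = (2453936 + 402065) + 795 = 2856001 + 795 = 2856796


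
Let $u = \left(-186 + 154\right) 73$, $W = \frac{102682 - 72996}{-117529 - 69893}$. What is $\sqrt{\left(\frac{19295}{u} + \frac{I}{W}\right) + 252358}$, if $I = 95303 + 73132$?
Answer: $\frac{3 i \sqrt{6771428842578090062}}{8668312} \approx 900.59 i$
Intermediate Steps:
$I = 168435$
$W = - \frac{14843}{93711}$ ($W = \frac{29686}{-187422} = 29686 \left(- \frac{1}{187422}\right) = - \frac{14843}{93711} \approx -0.15839$)
$u = -2336$ ($u = \left(-32\right) 73 = -2336$)
$\sqrt{\left(\frac{19295}{u} + \frac{I}{W}\right) + 252358} = \sqrt{\left(\frac{19295}{-2336} + \frac{168435}{- \frac{14843}{93711}}\right) + 252358} = \sqrt{\left(19295 \left(- \frac{1}{2336}\right) + 168435 \left(- \frac{93711}{14843}\right)\right) + 252358} = \sqrt{\left(- \frac{19295}{2336} - \frac{15784212285}{14843}\right) + 252358} = \sqrt{- \frac{36872206293445}{34673248} + 252358} = \sqrt{- \frac{28122134774661}{34673248}} = \frac{3 i \sqrt{6771428842578090062}}{8668312}$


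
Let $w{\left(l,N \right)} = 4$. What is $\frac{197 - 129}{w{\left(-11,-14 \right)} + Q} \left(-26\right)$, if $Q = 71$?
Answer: $- \frac{1768}{75} \approx -23.573$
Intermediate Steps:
$\frac{197 - 129}{w{\left(-11,-14 \right)} + Q} \left(-26\right) = \frac{197 - 129}{4 + 71} \left(-26\right) = \frac{68}{75} \left(-26\right) = - \frac{1768}{75}$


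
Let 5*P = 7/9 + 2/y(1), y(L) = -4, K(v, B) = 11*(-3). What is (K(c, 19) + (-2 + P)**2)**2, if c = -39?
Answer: 89624089/104976 ≈ 853.76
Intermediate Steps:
K(v, B) = -33
P = 1/18 (P = (7/9 + 2/(-4))/5 = (7*(1/9) + 2*(-1/4))/5 = (7/9 - 1/2)/5 = (1/5)*(5/18) = 1/18 ≈ 0.055556)
(K(c, 19) + (-2 + P)**2)**2 = (-33 + (-2 + 1/18)**2)**2 = (-33 + (-35/18)**2)**2 = (-33 + 1225/324)**2 = (-9467/324)**2 = 89624089/104976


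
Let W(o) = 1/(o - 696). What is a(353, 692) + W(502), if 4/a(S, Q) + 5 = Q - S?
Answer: 221/32398 ≈ 0.0068214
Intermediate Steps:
W(o) = 1/(-696 + o)
a(S, Q) = 4/(-5 + Q - S) (a(S, Q) = 4/(-5 + (Q - S)) = 4/(-5 + Q - S))
a(353, 692) + W(502) = 4/(-5 + 692 - 1*353) + 1/(-696 + 502) = 4/(-5 + 692 - 353) + 1/(-194) = 4/334 - 1/194 = 4*(1/334) - 1/194 = 2/167 - 1/194 = 221/32398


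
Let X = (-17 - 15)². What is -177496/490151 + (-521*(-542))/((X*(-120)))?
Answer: -80110264081/30114877440 ≈ -2.6602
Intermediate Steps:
X = 1024 (X = (-32)² = 1024)
-177496/490151 + (-521*(-542))/((X*(-120))) = -177496/490151 + (-521*(-542))/((1024*(-120))) = -177496*1/490151 + 282382/(-122880) = -177496/490151 + 282382*(-1/122880) = -177496/490151 - 141191/61440 = -80110264081/30114877440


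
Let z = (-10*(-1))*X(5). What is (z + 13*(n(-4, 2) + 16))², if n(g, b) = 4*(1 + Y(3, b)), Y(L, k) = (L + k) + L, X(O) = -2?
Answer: 430336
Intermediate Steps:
Y(L, k) = k + 2*L
n(g, b) = 28 + 4*b (n(g, b) = 4*(1 + (b + 2*3)) = 4*(1 + (b + 6)) = 4*(1 + (6 + b)) = 4*(7 + b) = 28 + 4*b)
z = -20 (z = -10*(-1)*(-2) = 10*(-2) = -20)
(z + 13*(n(-4, 2) + 16))² = (-20 + 13*((28 + 4*2) + 16))² = (-20 + 13*((28 + 8) + 16))² = (-20 + 13*(36 + 16))² = (-20 + 13*52)² = (-20 + 676)² = 656² = 430336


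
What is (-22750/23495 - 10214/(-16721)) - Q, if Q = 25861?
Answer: -2031978033883/78571979 ≈ -25861.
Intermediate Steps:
(-22750/23495 - 10214/(-16721)) - Q = (-22750/23495 - 10214/(-16721)) - 1*25861 = (-22750*1/23495 - 10214*(-1/16721)) - 25861 = (-4550/4699 + 10214/16721) - 25861 = -28084964/78571979 - 25861 = -2031978033883/78571979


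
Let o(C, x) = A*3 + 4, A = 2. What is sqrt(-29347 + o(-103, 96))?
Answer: I*sqrt(29337) ≈ 171.28*I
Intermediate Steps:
o(C, x) = 10 (o(C, x) = 2*3 + 4 = 6 + 4 = 10)
sqrt(-29347 + o(-103, 96)) = sqrt(-29347 + 10) = sqrt(-29337) = I*sqrt(29337)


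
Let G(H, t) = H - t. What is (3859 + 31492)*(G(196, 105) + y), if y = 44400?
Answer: 1572801341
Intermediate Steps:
(3859 + 31492)*(G(196, 105) + y) = (3859 + 31492)*((196 - 1*105) + 44400) = 35351*((196 - 105) + 44400) = 35351*(91 + 44400) = 35351*44491 = 1572801341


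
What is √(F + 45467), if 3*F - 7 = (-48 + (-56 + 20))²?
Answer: 2*√107598/3 ≈ 218.68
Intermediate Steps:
F = 7063/3 (F = 7/3 + (-48 + (-56 + 20))²/3 = 7/3 + (-48 - 36)²/3 = 7/3 + (⅓)*(-84)² = 7/3 + (⅓)*7056 = 7/3 + 2352 = 7063/3 ≈ 2354.3)
√(F + 45467) = √(7063/3 + 45467) = √(143464/3) = 2*√107598/3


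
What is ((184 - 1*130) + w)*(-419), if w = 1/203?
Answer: -4593497/203 ≈ -22628.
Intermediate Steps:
w = 1/203 ≈ 0.0049261
((184 - 1*130) + w)*(-419) = ((184 - 1*130) + 1/203)*(-419) = ((184 - 130) + 1/203)*(-419) = (54 + 1/203)*(-419) = (10963/203)*(-419) = -4593497/203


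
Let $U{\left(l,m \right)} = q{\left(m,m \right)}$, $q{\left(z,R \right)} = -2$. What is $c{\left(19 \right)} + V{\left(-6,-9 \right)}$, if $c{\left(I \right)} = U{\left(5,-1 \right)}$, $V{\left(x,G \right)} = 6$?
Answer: $4$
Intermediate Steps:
$U{\left(l,m \right)} = -2$
$c{\left(I \right)} = -2$
$c{\left(19 \right)} + V{\left(-6,-9 \right)} = -2 + 6 = 4$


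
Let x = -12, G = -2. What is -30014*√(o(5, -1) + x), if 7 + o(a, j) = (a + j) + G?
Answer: -30014*I*√17 ≈ -1.2375e+5*I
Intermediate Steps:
o(a, j) = -9 + a + j (o(a, j) = -7 + ((a + j) - 2) = -7 + (-2 + a + j) = -9 + a + j)
-30014*√(o(5, -1) + x) = -30014*√((-9 + 5 - 1) - 12) = -30014*√(-5 - 12) = -30014*I*√17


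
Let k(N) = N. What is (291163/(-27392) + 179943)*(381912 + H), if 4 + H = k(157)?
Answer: 1883086628313045/27392 ≈ 6.8746e+10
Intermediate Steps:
H = 153 (H = -4 + 157 = 153)
(291163/(-27392) + 179943)*(381912 + H) = (291163/(-27392) + 179943)*(381912 + 153) = (291163*(-1/27392) + 179943)*382065 = (-291163/27392 + 179943)*382065 = (4928707493/27392)*382065 = 1883086628313045/27392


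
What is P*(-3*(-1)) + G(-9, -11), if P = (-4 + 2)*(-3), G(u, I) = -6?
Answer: 12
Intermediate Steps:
P = 6 (P = -2*(-3) = 6)
P*(-3*(-1)) + G(-9, -11) = 6*(-3*(-1)) - 6 = 6*(-1*(-3)) - 6 = 6*3 - 6 = 18 - 6 = 12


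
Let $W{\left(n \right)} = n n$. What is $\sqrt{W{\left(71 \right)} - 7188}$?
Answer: $i \sqrt{2147} \approx 46.336 i$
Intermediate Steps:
$W{\left(n \right)} = n^{2}$
$\sqrt{W{\left(71 \right)} - 7188} = \sqrt{71^{2} - 7188} = \sqrt{5041 - 7188} = \sqrt{-2147} = i \sqrt{2147}$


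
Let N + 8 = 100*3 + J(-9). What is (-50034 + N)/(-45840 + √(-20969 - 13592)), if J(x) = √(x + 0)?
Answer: (49742 - 3*I)/(45840 - I*√34561) ≈ 1.0851 + 0.0043352*I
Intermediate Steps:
J(x) = √x
N = 292 + 3*I (N = -8 + (100*3 + √(-9)) = -8 + (300 + 3*I) = 292 + 3*I ≈ 292.0 + 3.0*I)
(-50034 + N)/(-45840 + √(-20969 - 13592)) = (-50034 + (292 + 3*I))/(-45840 + √(-20969 - 13592)) = (-49742 + 3*I)/(-45840 + √(-34561)) = (-49742 + 3*I)/(-45840 + I*√34561)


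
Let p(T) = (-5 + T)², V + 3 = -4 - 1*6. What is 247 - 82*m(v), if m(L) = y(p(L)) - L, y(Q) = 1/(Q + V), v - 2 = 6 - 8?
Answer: 1441/6 ≈ 240.17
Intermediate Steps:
v = 0 (v = 2 + (6 - 8) = 2 - 2 = 0)
V = -13 (V = -3 + (-4 - 1*6) = -3 + (-4 - 6) = -3 - 10 = -13)
y(Q) = 1/(-13 + Q) (y(Q) = 1/(Q - 13) = 1/(-13 + Q))
m(L) = 1/(-13 + (-5 + L)²) - L
247 - 82*m(v) = 247 - 82*(1/(-13 + (-5 + 0)²) - 1*0) = 247 - 82*(1/(-13 + (-5)²) + 0) = 247 - 82*(1/(-13 + 25) + 0) = 247 - 82*(1/12 + 0) = 247 - 82*1/12 = 247 - 41/6 = 1441/6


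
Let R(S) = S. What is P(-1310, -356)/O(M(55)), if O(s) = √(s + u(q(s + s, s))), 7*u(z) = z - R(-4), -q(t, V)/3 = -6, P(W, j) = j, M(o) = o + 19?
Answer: -178*√105/45 ≈ -40.532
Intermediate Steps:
M(o) = 19 + o
q(t, V) = 18 (q(t, V) = -3*(-6) = 18)
u(z) = 4/7 + z/7 (u(z) = (z - 1*(-4))/7 = (z + 4)/7 = (4 + z)/7 = 4/7 + z/7)
O(s) = √(22/7 + s) (O(s) = √(s + (4/7 + (⅐)*18)) = √(s + (4/7 + 18/7)) = √(s + 22/7) = √(22/7 + s))
P(-1310, -356)/O(M(55)) = -356*7/√(154 + 49*(19 + 55)) = -356*7/√(154 + 49*74) = -356*7/√(154 + 3626) = -356*√105/90 = -178*√105/45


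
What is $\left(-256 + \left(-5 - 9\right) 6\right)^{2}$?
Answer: $115600$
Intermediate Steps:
$\left(-256 + \left(-5 - 9\right) 6\right)^{2} = \left(-256 - 84\right)^{2} = \left(-340\right)^{2} = 115600$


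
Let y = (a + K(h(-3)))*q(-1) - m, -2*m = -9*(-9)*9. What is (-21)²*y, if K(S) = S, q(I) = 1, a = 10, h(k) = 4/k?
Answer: 329133/2 ≈ 1.6457e+5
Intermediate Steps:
m = -729/2 (m = -(-9*(-9))*9/2 = -81*9/2 = -½*729 = -729/2 ≈ -364.50)
y = 2239/6 (y = (10 + 4/(-3))*1 - 1*(-729/2) = (10 + 4*(-⅓))*1 + 729/2 = (10 - 4/3)*1 + 729/2 = (26/3)*1 + 729/2 = 26/3 + 729/2 = 2239/6 ≈ 373.17)
(-21)²*y = (-21)²*(2239/6) = 441*(2239/6) = 329133/2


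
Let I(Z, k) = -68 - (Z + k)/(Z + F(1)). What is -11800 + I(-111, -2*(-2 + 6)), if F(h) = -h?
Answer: -189905/16 ≈ -11869.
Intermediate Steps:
I(Z, k) = -68 - (Z + k)/(-1 + Z) (I(Z, k) = -68 - (Z + k)/(Z - 1*1) = -68 - (Z + k)/(Z - 1) = -68 - (Z + k)/(-1 + Z))
-11800 + I(-111, -2*(-2 + 6)) = -11800 + (68 - (-2)*(-2 + 6) - 69*(-111))/(-1 - 111) = -11800 + (68 - (-2)*4 + 7659)/(-112) = -11800 - (68 - 1*(-8) + 7659)/112 = -11800 - (68 + 8 + 7659)/112 = -11800 - 1/112*7735 = -11800 - 1105/16 = -189905/16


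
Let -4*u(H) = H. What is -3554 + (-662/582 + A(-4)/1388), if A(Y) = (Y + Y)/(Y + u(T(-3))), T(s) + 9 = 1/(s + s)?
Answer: -14718457747/4140057 ≈ -3555.1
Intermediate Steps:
T(s) = -9 + 1/(2*s) (T(s) = -9 + 1/(s + s) = -9 + 1/(2*s))
u(H) = -H/4
A(Y) = 2*Y/(55/24 + Y) (A(Y) = (Y + Y)/(Y - (-9 + (½)/(-3))/4) = (2*Y)/(Y - (-9 + (½)*(-⅓))/4) = (2*Y)/(Y - (-9 - ⅙)/4) = (2*Y)/(Y - ¼*(-55/6)) = (2*Y)/(Y + 55/24) = (2*Y)/(55/24 + Y) = 2*Y/(55/24 + Y))
-3554 + (-662/582 + A(-4)/1388) = -3554 + (-662/582 + (48*(-4)/(55 + 24*(-4)))/1388) = -3554 + (-662*1/582 + (48*(-4)/(55 - 96))*(1/1388)) = -3554 + (-331/291 + (48*(-4)/(-41))*(1/1388)) = -3554 + (-331/291 + (48*(-4)*(-1/41))*(1/1388)) = -3554 + (-331/291 + (192/41)*(1/1388)) = -3554 + (-331/291 + 48/14227) = -3554 - 4695169/4140057 = -14718457747/4140057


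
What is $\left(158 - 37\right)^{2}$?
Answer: $14641$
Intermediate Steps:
$\left(158 - 37\right)^{2} = 121^{2} = 14641$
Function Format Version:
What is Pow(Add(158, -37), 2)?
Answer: 14641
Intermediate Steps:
Pow(Add(158, -37), 2) = Pow(121, 2) = 14641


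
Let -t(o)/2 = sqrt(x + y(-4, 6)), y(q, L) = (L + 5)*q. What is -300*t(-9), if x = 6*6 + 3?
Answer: 600*I*sqrt(5) ≈ 1341.6*I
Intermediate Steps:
y(q, L) = q*(5 + L) (y(q, L) = (5 + L)*q = q*(5 + L))
x = 39 (x = 36 + 3 = 39)
t(o) = -2*I*sqrt(5) (t(o) = -2*sqrt(39 - 4*(5 + 6)) = -2*sqrt(39 - 4*11) = -2*sqrt(39 - 44) = -2*I*sqrt(5))
-300*t(-9) = -(-600)*I*sqrt(5) = 600*I*sqrt(5)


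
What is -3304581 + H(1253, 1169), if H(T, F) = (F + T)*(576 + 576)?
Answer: -514437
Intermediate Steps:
H(T, F) = 1152*F + 1152*T (H(T, F) = (F + T)*1152 = 1152*F + 1152*T)
-3304581 + H(1253, 1169) = -3304581 + (1152*1169 + 1152*1253) = -3304581 + (1346688 + 1443456) = -3304581 + 2790144 = -514437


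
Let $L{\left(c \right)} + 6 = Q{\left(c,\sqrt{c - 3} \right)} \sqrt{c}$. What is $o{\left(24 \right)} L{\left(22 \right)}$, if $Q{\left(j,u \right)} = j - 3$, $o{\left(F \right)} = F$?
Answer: $-144 + 456 \sqrt{22} \approx 1994.8$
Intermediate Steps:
$Q{\left(j,u \right)} = -3 + j$
$L{\left(c \right)} = -6 + \sqrt{c} \left(-3 + c\right)$ ($L{\left(c \right)} = -6 + \left(-3 + c\right) \sqrt{c} = -6 + \sqrt{c} \left(-3 + c\right)$)
$o{\left(24 \right)} L{\left(22 \right)} = 24 \left(-6 + \sqrt{22} \left(-3 + 22\right)\right) = 24 \left(-6 + \sqrt{22} \cdot 19\right) = 24 \left(-6 + 19 \sqrt{22}\right) = -144 + 456 \sqrt{22}$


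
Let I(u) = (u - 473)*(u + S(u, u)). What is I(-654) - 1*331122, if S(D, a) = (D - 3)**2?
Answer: -486062487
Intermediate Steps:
S(D, a) = (-3 + D)**2
I(u) = (-473 + u)*(u + (-3 + u)**2) (I(u) = (u - 473)*(u + (-3 + u)**2) = (-473 + u)*(u + (-3 + u)**2))
I(-654) - 1*331122 = (-4257 + (-654)**3 - 478*(-654)**2 + 2374*(-654)) - 1*331122 = (-4257 - 279726264 - 478*427716 - 1552596) - 331122 = (-4257 - 279726264 - 204448248 - 1552596) - 331122 = -485731365 - 331122 = -486062487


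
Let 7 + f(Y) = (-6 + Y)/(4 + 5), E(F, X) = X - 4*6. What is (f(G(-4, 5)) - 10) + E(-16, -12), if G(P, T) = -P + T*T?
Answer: -454/9 ≈ -50.444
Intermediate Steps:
G(P, T) = T² - P (G(P, T) = -P + T² = T² - P)
E(F, X) = -24 + X (E(F, X) = X - 24 = -24 + X)
f(Y) = -23/3 + Y/9 (f(Y) = -7 + (-6 + Y)/(4 + 5) = -7 + (-6 + Y)/9 = -7 + (-6 + Y)*(⅑) = -7 + (-⅔ + Y/9) = -23/3 + Y/9)
(f(G(-4, 5)) - 10) + E(-16, -12) = ((-23/3 + (5² - 1*(-4))/9) - 10) + (-24 - 12) = ((-23/3 + (25 + 4)/9) - 10) - 36 = ((-23/3 + (⅑)*29) - 10) - 36 = ((-23/3 + 29/9) - 10) - 36 = (-40/9 - 10) - 36 = -130/9 - 36 = -454/9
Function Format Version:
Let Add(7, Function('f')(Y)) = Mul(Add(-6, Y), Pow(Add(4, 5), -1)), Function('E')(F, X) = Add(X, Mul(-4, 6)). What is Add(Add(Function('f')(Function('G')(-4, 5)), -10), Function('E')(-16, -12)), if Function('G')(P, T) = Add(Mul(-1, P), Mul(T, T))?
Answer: Rational(-454, 9) ≈ -50.444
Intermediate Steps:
Function('G')(P, T) = Add(Pow(T, 2), Mul(-1, P)) (Function('G')(P, T) = Add(Mul(-1, P), Pow(T, 2)) = Add(Pow(T, 2), Mul(-1, P)))
Function('E')(F, X) = Add(-24, X) (Function('E')(F, X) = Add(X, -24) = Add(-24, X))
Function('f')(Y) = Add(Rational(-23, 3), Mul(Rational(1, 9), Y)) (Function('f')(Y) = Add(-7, Mul(Add(-6, Y), Pow(Add(4, 5), -1))) = Add(-7, Mul(Add(-6, Y), Pow(9, -1))) = Add(-7, Mul(Add(-6, Y), Rational(1, 9))) = Add(-7, Add(Rational(-2, 3), Mul(Rational(1, 9), Y))) = Add(Rational(-23, 3), Mul(Rational(1, 9), Y)))
Add(Add(Function('f')(Function('G')(-4, 5)), -10), Function('E')(-16, -12)) = Add(Add(Add(Rational(-23, 3), Mul(Rational(1, 9), Add(Pow(5, 2), Mul(-1, -4)))), -10), Add(-24, -12)) = Add(Add(Add(Rational(-23, 3), Mul(Rational(1, 9), Add(25, 4))), -10), -36) = Add(Add(Add(Rational(-23, 3), Mul(Rational(1, 9), 29)), -10), -36) = Add(Add(Add(Rational(-23, 3), Rational(29, 9)), -10), -36) = Add(Add(Rational(-40, 9), -10), -36) = Add(Rational(-130, 9), -36) = Rational(-454, 9)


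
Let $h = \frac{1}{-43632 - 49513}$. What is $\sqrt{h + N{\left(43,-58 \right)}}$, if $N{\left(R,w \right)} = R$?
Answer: $\frac{3 \sqrt{41451946770}}{93145} \approx 6.5574$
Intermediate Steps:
$h = - \frac{1}{93145}$ ($h = \frac{1}{-93145} = - \frac{1}{93145} \approx -1.0736 \cdot 10^{-5}$)
$\sqrt{h + N{\left(43,-58 \right)}} = \sqrt{- \frac{1}{93145} + 43} = \sqrt{\frac{4005234}{93145}} = \frac{3 \sqrt{41451946770}}{93145}$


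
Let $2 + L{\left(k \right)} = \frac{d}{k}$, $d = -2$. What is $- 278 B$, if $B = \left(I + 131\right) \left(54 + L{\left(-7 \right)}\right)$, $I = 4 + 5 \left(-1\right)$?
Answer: $- \frac{13227240}{7} \approx -1.8896 \cdot 10^{6}$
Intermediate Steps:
$I = -1$ ($I = 4 - 5 = -1$)
$L{\left(k \right)} = -2 - \frac{2}{k}$
$B = \frac{47580}{7}$ ($B = \left(-1 + 131\right) \left(54 - \left(2 + \frac{2}{-7}\right)\right) = 130 \left(54 - \frac{12}{7}\right) = 130 \cdot \frac{366}{7} = \frac{47580}{7} \approx 6797.1$)
$- 278 B = \left(-278\right) \frac{47580}{7} = - \frac{13227240}{7}$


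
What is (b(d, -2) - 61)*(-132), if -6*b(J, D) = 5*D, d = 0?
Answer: 7832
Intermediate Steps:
b(J, D) = -5*D/6
(b(d, -2) - 61)*(-132) = (-5/6*(-2) - 61)*(-132) = (5/3 - 61)*(-132) = -178/3*(-132) = 7832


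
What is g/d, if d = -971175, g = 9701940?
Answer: -646796/64745 ≈ -9.9899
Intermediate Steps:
g/d = 9701940/(-971175) = 9701940*(-1/971175) = -646796/64745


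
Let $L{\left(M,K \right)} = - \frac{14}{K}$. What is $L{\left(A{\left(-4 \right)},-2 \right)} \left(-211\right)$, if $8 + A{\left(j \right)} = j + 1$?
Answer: $-1477$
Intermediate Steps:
$A{\left(j \right)} = -7 + j$ ($A{\left(j \right)} = -8 + \left(j + 1\right) = -8 + \left(1 + j\right) = -7 + j$)
$L{\left(A{\left(-4 \right)},-2 \right)} \left(-211\right) = - \frac{14}{-2} \left(-211\right) = \left(-14\right) \left(- \frac{1}{2}\right) \left(-211\right) = 7 \left(-211\right) = -1477$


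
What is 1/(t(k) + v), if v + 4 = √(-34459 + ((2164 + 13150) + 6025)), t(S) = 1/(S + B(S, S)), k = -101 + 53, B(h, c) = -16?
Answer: -16448/53805569 - 32768*I*√205/53805569 ≈ -0.00030569 - 0.0087197*I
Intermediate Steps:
k = -48
t(S) = 1/(-16 + S) (t(S) = 1/(S - 16) = 1/(-16 + S))
v = -4 + 8*I*√205 (v = -4 + √(-34459 + ((2164 + 13150) + 6025)) = -4 + √(-34459 + (15314 + 6025)) = -4 + √(-34459 + 21339) = -4 + √(-13120) = -4 + 8*I*√205 ≈ -4.0 + 114.54*I)
1/(t(k) + v) = 1/(1/(-16 - 48) + (-4 + 8*I*√205)) = 1/(1/(-64) + (-4 + 8*I*√205)) = 1/(-1/64 + (-4 + 8*I*√205)) = 1/(-257/64 + 8*I*√205)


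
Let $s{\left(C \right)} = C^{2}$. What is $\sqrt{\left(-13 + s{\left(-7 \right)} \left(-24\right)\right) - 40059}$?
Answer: $4 i \sqrt{2578} \approx 203.1 i$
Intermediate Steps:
$\sqrt{\left(-13 + s{\left(-7 \right)} \left(-24\right)\right) - 40059} = \sqrt{\left(-13 + \left(-7\right)^{2} \left(-24\right)\right) - 40059} = \sqrt{\left(-13 + 49 \left(-24\right)\right) - 40059} = \sqrt{\left(-13 - 1176\right) - 40059} = \sqrt{-1189 - 40059} = \sqrt{-41248} = 4 i \sqrt{2578}$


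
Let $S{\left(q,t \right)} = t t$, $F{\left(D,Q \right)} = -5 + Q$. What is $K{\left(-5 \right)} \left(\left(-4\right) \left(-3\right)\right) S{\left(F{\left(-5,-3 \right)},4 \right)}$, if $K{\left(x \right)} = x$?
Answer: $-960$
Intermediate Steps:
$S{\left(q,t \right)} = t^{2}$
$K{\left(-5 \right)} \left(\left(-4\right) \left(-3\right)\right) S{\left(F{\left(-5,-3 \right)},4 \right)} = - 5 \left(\left(-4\right) \left(-3\right)\right) 4^{2} = \left(-5\right) 12 \cdot 16 = \left(-60\right) 16 = -960$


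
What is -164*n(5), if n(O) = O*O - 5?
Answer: -3280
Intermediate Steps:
n(O) = -5 + O**2 (n(O) = O**2 - 5 = -5 + O**2)
-164*n(5) = -164*(-5 + 5**2) = -164*(-5 + 25) = -164*20 = -3280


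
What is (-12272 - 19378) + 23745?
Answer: -7905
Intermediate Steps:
(-12272 - 19378) + 23745 = -31650 + 23745 = -7905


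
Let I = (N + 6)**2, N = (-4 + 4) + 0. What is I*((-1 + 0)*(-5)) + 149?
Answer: 329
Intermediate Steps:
N = 0 (N = 0 + 0 = 0)
I = 36 (I = (0 + 6)**2 = 6**2 = 36)
I*((-1 + 0)*(-5)) + 149 = 36*((-1 + 0)*(-5)) + 149 = 36*(-1*(-5)) + 149 = 36*5 + 149 = 180 + 149 = 329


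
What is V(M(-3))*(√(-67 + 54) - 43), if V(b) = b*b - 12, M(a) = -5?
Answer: -559 + 13*I*√13 ≈ -559.0 + 46.872*I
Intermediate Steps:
V(b) = -12 + b² (V(b) = b² - 12 = -12 + b²)
V(M(-3))*(√(-67 + 54) - 43) = (-12 + (-5)²)*(√(-67 + 54) - 43) = (-12 + 25)*(√(-13) - 43) = 13*(I*√13 - 43) = 13*(-43 + I*√13) = -559 + 13*I*√13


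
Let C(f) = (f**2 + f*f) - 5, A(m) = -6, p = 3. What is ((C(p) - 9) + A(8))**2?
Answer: 4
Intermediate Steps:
C(f) = -5 + 2*f**2 (C(f) = (f**2 + f**2) - 5 = 2*f**2 - 5 = -5 + 2*f**2)
((C(p) - 9) + A(8))**2 = (((-5 + 2*3**2) - 9) - 6)**2 = (((-5 + 2*9) - 9) - 6)**2 = (((-5 + 18) - 9) - 6)**2 = ((13 - 9) - 6)**2 = (4 - 6)**2 = (-2)**2 = 4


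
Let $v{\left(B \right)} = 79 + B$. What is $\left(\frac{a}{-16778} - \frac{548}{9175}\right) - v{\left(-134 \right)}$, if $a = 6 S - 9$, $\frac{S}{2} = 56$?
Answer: $\frac{8451320881}{153938150} \approx 54.901$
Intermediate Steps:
$S = 112$ ($S = 2 \cdot 56 = 112$)
$a = 663$ ($a = 6 \cdot 112 - 9 = 672 - 9 = 663$)
$\left(\frac{a}{-16778} - \frac{548}{9175}\right) - v{\left(-134 \right)} = \left(\frac{663}{-16778} - \frac{548}{9175}\right) - \left(79 - 134\right) = \left(663 \left(- \frac{1}{16778}\right) - \frac{548}{9175}\right) - -55 = \left(- \frac{663}{16778} - \frac{548}{9175}\right) + 55 = - \frac{15277369}{153938150} + 55 = \frac{8451320881}{153938150}$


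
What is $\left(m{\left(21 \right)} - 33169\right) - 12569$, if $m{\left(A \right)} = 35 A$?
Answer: $-45003$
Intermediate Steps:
$\left(m{\left(21 \right)} - 33169\right) - 12569 = \left(35 \cdot 21 - 33169\right) - 12569 = \left(735 - 33169\right) - 12569 = -32434 - 12569 = -45003$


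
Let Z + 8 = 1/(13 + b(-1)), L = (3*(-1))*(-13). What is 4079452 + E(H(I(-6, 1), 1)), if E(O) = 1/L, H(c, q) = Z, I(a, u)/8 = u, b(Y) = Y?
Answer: 159098629/39 ≈ 4.0795e+6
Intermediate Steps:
L = 39 (L = -3*(-13) = 39)
Z = -95/12 (Z = -8 + 1/(13 - 1) = -8 + 1/12 = -95/12 ≈ -7.9167)
I(a, u) = 8*u
H(c, q) = -95/12
E(O) = 1/39
4079452 + E(H(I(-6, 1), 1)) = 4079452 + 1/39 = 159098629/39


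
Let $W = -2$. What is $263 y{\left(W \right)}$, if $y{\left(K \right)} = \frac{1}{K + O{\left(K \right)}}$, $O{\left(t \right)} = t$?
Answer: $- \frac{263}{4} \approx -65.75$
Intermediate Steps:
$y{\left(K \right)} = \frac{1}{2 K}$ ($y{\left(K \right)} = \frac{1}{K + K} = \frac{1}{2 K}$)
$263 y{\left(W \right)} = 263 \frac{1}{2 \left(-2\right)} = 263 \cdot \frac{1}{2} \left(- \frac{1}{2}\right) = 263 \left(- \frac{1}{4}\right) = - \frac{263}{4}$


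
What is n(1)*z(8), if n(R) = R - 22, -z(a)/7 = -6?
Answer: -882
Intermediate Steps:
z(a) = 42 (z(a) = -7*(-6) = 42)
n(R) = -22 + R
n(1)*z(8) = (-22 + 1)*42 = -21*42 = -882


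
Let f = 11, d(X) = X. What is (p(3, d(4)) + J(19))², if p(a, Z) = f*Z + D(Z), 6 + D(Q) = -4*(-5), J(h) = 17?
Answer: 5625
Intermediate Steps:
D(Q) = 14 (D(Q) = -6 - 4*(-5) = -6 + 20 = 14)
p(a, Z) = 14 + 11*Z (p(a, Z) = 11*Z + 14 = 14 + 11*Z)
(p(3, d(4)) + J(19))² = ((14 + 11*4) + 17)² = ((14 + 44) + 17)² = (58 + 17)² = 75² = 5625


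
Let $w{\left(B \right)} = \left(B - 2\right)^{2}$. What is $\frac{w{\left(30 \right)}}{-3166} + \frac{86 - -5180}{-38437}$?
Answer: $- \frac{23403382}{60845771} \approx -0.38463$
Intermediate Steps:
$w{\left(B \right)} = \left(-2 + B\right)^{2}$
$\frac{w{\left(30 \right)}}{-3166} + \frac{86 - -5180}{-38437} = \frac{\left(-2 + 30\right)^{2}}{-3166} + \frac{86 - -5180}{-38437} = 28^{2} \left(- \frac{1}{3166}\right) + \left(86 + 5180\right) \left(- \frac{1}{38437}\right) = 784 \left(- \frac{1}{3166}\right) + 5266 \left(- \frac{1}{38437}\right) = - \frac{392}{1583} - \frac{5266}{38437} = - \frac{23403382}{60845771}$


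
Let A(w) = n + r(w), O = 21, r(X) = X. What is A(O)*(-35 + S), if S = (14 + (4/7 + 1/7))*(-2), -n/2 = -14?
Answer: -3157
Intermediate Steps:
n = 28 (n = -2*(-14) = 28)
A(w) = 28 + w
S = -206/7 (S = (14 + (4*(⅐) + 1*(⅐)))*(-2) = (14 + (4/7 + ⅐))*(-2) = (14 + 5/7)*(-2) = (103/7)*(-2) = -206/7 ≈ -29.429)
A(O)*(-35 + S) = (28 + 21)*(-35 - 206/7) = 49*(-451/7) = -3157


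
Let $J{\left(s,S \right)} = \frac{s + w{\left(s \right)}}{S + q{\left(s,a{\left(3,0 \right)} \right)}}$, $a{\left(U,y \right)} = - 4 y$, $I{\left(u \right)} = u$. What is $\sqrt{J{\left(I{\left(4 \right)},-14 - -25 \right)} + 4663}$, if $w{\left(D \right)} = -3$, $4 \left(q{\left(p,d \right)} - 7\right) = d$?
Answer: $\frac{\sqrt{167870}}{6} \approx 68.287$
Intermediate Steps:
$q{\left(p,d \right)} = 7 + \frac{d}{4}$
$J{\left(s,S \right)} = \frac{-3 + s}{7 + S}$ ($J{\left(s,S \right)} = \frac{s - 3}{S + \left(7 + \frac{\left(-4\right) 0}{4}\right)} = \frac{-3 + s}{S + \left(7 + \frac{1}{4} \cdot 0\right)} = \frac{-3 + s}{S + \left(7 + 0\right)} = \frac{-3 + s}{S + 7} = \frac{-3 + s}{7 + S}$)
$\sqrt{J{\left(I{\left(4 \right)},-14 - -25 \right)} + 4663} = \sqrt{\frac{-3 + 4}{7 - -11} + 4663} = \sqrt{\frac{1}{7 + \left(-14 + 25\right)} 1 + 4663} = \sqrt{\frac{1}{7 + 11} \cdot 1 + 4663} = \sqrt{\frac{1}{18} \cdot 1 + 4663} = \sqrt{\frac{1}{18} + 4663} = \sqrt{\frac{83935}{18}} = \frac{\sqrt{167870}}{6}$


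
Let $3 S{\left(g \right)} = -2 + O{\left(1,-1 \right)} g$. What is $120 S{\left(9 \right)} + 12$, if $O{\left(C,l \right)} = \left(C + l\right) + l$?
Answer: $-428$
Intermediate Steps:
$O{\left(C,l \right)} = C + 2 l$
$S{\left(g \right)} = - \frac{2}{3} - \frac{g}{3}$ ($S{\left(g \right)} = \frac{-2 + \left(1 + 2 \left(-1\right)\right) g}{3} = \frac{-2 + \left(1 - 2\right) g}{3} = \frac{-2 - g}{3} = - \frac{2}{3} - \frac{g}{3}$)
$120 S{\left(9 \right)} + 12 = 120 \left(- \frac{2}{3} - 3\right) + 12 = 120 \left(- \frac{11}{3}\right) + 12 = -440 + 12 = -428$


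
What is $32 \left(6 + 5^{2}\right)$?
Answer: $992$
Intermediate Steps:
$32 \left(6 + 5^{2}\right) = 32 \left(6 + 25\right) = 32 \cdot 31 = 992$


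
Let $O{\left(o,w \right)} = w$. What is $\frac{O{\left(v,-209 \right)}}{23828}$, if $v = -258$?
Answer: $- \frac{209}{23828} \approx -0.0087712$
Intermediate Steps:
$\frac{O{\left(v,-209 \right)}}{23828} = - \frac{209}{23828}$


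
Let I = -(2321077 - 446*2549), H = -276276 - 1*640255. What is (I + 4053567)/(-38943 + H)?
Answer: -1434672/477737 ≈ -3.0031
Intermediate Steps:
H = -916531 (H = -276276 - 640255 = -916531)
I = -1184223 (I = -(2321077 - 1136854) = -1*1184223 = -1184223)
(I + 4053567)/(-38943 + H) = (-1184223 + 4053567)/(-38943 - 916531) = 2869344/(-955474) = 2869344*(-1/955474) = -1434672/477737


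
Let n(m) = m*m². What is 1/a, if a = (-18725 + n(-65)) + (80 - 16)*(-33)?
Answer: -1/295462 ≈ -3.3845e-6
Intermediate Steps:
n(m) = m³
a = -295462 (a = (-18725 + (-65)³) + (80 - 16)*(-33) = (-18725 - 274625) + 64*(-33) = -293350 - 2112 = -295462)
1/a = 1/(-295462) = -1/295462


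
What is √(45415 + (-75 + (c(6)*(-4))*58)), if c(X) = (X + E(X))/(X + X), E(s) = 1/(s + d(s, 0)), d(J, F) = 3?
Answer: √3662970/9 ≈ 212.65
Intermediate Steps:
E(s) = 1/(3 + s) (E(s) = 1/(s + 3) = 1/(3 + s))
c(X) = (X + 1/(3 + X))/(2*X) (c(X) = (X + 1/(3 + X))/(X + X) = (X + 1/(3 + X))/((2*X)) = (X + 1/(3 + X))*(1/(2*X)) = (X + 1/(3 + X))/(2*X))
√(45415 + (-75 + (c(6)*(-4))*58)) = √(45415 + (-75 + (((½)*(1 + 6*(3 + 6))/(6*(3 + 6)))*(-4))*58)) = √(45415 + (-75 + (((½)*(⅙)*(1 + 6*9)/9)*(-4))*58)) = √(45415 + (-75 + (((½)*(⅙)*(⅑)*(1 + 54))*(-4))*58)) = √(45415 + (-75 + (((½)*(⅙)*(⅑)*55)*(-4))*58)) = √(45415 + (-75 + ((55/108)*(-4))*58)) = √(45415 + (-75 - 55/27*58)) = √(45415 + (-75 - 3190/27)) = √(45415 - 5215/27) = √(1220990/27) = √3662970/9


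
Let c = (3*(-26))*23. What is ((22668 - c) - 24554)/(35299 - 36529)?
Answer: 46/615 ≈ 0.074797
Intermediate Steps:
c = -1794 (c = -78*23 = -1794)
((22668 - c) - 24554)/(35299 - 36529) = ((22668 - 1*(-1794)) - 24554)/(35299 - 36529) = ((22668 + 1794) - 24554)/(-1230) = (24462 - 24554)*(-1/1230) = -92*(-1/1230) = 46/615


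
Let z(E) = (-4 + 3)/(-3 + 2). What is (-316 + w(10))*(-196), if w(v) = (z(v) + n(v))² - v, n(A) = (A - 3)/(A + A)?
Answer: 6353879/100 ≈ 63539.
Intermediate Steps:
n(A) = (-3 + A)/(2*A) (n(A) = (-3 + A)/((2*A)) = (-3 + A)*(1/(2*A)) = (-3 + A)/(2*A))
z(E) = 1 (z(E) = -1/(-1) = -1*(-1) = 1)
w(v) = (1 + (-3 + v)/(2*v))² - v
(-316 + w(10))*(-196) = (-316 + (-1*10 + (9/4)*(-1 + 10)²/10²))*(-196) = (-316 + (-10 + (9/4)*(1/100)*9²))*(-196) = (-316 + (-10 + (9/4)*(1/100)*81))*(-196) = (-316 + (-10 + 729/400))*(-196) = (-316 - 3271/400)*(-196) = -129671/400*(-196) = 6353879/100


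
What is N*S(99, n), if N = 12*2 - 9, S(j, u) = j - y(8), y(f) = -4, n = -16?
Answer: 1545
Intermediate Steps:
S(j, u) = 4 + j (S(j, u) = j - 1*(-4) = j + 4 = 4 + j)
N = 15 (N = 24 - 9 = 15)
N*S(99, n) = 15*(4 + 99) = 15*103 = 1545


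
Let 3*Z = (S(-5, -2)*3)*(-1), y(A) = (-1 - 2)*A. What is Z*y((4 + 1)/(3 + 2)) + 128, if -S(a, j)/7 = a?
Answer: 233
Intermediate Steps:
y(A) = -3*A
S(a, j) = -7*a
Z = -35 (Z = ((-7*(-5)*3)*(-1))/3 = ((35*3)*(-1))/3 = (105*(-1))/3 = (⅓)*(-105) = -35)
Z*y((4 + 1)/(3 + 2)) + 128 = -(-105)*(4 + 1)/(3 + 2) + 128 = -(-105)*5/5 + 128 = -(-105)*5*(⅕) + 128 = -(-105) + 128 = -35*(-3) + 128 = 105 + 128 = 233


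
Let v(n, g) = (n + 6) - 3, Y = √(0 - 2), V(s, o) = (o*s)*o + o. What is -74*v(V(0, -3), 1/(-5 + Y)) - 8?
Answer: -8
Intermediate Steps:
V(s, o) = o + s*o² (V(s, o) = s*o² + o = o + s*o²)
Y = I*√2 (Y = √(-2) = I*√2 ≈ 1.4142*I)
v(n, g) = 3 + n (v(n, g) = (6 + n) - 3 = 3 + n)
-74*v(V(0, -3), 1/(-5 + Y)) - 8 = -74*(3 - 3*(1 - 3*0)) - 8 = -74*(3 - 3*(1 + 0)) - 8 = -74*(3 - 3*1) - 8 = -74*(3 - 3) - 8 = -74*0 - 8 = 0 - 8 = -8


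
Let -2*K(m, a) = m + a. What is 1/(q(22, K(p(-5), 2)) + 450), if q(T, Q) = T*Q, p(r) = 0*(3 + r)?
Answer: 1/428 ≈ 0.0023364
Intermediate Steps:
p(r) = 0
K(m, a) = -a/2 - m/2 (K(m, a) = -(m + a)/2 = -(a + m)/2 = -a/2 - m/2)
q(T, Q) = Q*T
1/(q(22, K(p(-5), 2)) + 450) = 1/((-½*2 - ½*0)*22 + 450) = 1/((-1 + 0)*22 + 450) = 1/(-1*22 + 450) = 1/(-22 + 450) = 1/428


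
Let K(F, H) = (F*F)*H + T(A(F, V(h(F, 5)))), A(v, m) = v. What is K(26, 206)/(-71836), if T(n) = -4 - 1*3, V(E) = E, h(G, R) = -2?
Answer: -139249/71836 ≈ -1.9384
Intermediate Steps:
T(n) = -7 (T(n) = -4 - 3 = -7)
K(F, H) = -7 + H*F² (K(F, H) = (F*F)*H - 7 = F²*H - 7 = H*F² - 7 = -7 + H*F²)
K(26, 206)/(-71836) = (-7 + 206*26²)/(-71836) = (-7 + 206*676)*(-1/71836) = (-7 + 139256)*(-1/71836) = 139249*(-1/71836) = -139249/71836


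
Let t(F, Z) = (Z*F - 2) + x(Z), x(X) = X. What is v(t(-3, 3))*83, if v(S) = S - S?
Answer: 0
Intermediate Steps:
t(F, Z) = -2 + Z + F*Z (t(F, Z) = (Z*F - 2) + Z = (F*Z - 2) + Z = (-2 + F*Z) + Z = -2 + Z + F*Z)
v(S) = 0
v(t(-3, 3))*83 = 0*83 = 0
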